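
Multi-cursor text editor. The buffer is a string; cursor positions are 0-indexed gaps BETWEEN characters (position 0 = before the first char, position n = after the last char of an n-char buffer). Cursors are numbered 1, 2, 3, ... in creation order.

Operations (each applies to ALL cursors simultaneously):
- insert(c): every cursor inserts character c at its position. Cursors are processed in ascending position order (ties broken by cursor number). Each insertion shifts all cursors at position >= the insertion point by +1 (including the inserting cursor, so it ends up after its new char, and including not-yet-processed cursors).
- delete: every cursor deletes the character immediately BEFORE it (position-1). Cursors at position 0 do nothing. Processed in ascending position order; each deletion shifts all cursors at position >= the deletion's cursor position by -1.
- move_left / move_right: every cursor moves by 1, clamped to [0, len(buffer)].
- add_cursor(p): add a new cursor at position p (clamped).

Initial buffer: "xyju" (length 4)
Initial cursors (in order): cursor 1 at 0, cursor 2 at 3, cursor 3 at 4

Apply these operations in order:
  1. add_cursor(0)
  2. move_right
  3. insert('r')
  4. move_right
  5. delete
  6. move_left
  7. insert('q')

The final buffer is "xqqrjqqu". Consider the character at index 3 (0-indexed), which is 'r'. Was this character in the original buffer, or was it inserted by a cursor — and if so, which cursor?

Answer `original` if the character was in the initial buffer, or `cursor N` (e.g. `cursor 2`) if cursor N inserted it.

Answer: cursor 1

Derivation:
After op 1 (add_cursor(0)): buffer="xyju" (len 4), cursors c1@0 c4@0 c2@3 c3@4, authorship ....
After op 2 (move_right): buffer="xyju" (len 4), cursors c1@1 c4@1 c2@4 c3@4, authorship ....
After op 3 (insert('r')): buffer="xrryjurr" (len 8), cursors c1@3 c4@3 c2@8 c3@8, authorship .14...23
After op 4 (move_right): buffer="xrryjurr" (len 8), cursors c1@4 c4@4 c2@8 c3@8, authorship .14...23
After op 5 (delete): buffer="xrju" (len 4), cursors c1@2 c4@2 c2@4 c3@4, authorship .1..
After op 6 (move_left): buffer="xrju" (len 4), cursors c1@1 c4@1 c2@3 c3@3, authorship .1..
After op 7 (insert('q')): buffer="xqqrjqqu" (len 8), cursors c1@3 c4@3 c2@7 c3@7, authorship .141.23.
Authorship (.=original, N=cursor N): . 1 4 1 . 2 3 .
Index 3: author = 1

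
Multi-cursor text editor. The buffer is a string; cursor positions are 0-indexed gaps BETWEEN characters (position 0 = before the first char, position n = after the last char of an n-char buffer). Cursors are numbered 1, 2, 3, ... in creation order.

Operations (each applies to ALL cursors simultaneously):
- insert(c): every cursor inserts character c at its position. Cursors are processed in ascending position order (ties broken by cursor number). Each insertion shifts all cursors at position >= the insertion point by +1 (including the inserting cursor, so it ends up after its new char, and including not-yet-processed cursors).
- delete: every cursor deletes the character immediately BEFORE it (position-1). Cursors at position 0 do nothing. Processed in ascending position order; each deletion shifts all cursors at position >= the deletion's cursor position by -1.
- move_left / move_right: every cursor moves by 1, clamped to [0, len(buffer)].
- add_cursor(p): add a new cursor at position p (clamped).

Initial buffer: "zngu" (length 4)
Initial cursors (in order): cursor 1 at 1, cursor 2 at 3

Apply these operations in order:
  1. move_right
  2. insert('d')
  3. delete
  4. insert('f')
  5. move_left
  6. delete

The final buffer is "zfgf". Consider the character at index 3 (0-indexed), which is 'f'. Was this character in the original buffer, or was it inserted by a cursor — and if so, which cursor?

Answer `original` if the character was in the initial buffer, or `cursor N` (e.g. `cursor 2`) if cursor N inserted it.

Answer: cursor 2

Derivation:
After op 1 (move_right): buffer="zngu" (len 4), cursors c1@2 c2@4, authorship ....
After op 2 (insert('d')): buffer="zndgud" (len 6), cursors c1@3 c2@6, authorship ..1..2
After op 3 (delete): buffer="zngu" (len 4), cursors c1@2 c2@4, authorship ....
After op 4 (insert('f')): buffer="znfguf" (len 6), cursors c1@3 c2@6, authorship ..1..2
After op 5 (move_left): buffer="znfguf" (len 6), cursors c1@2 c2@5, authorship ..1..2
After op 6 (delete): buffer="zfgf" (len 4), cursors c1@1 c2@3, authorship .1.2
Authorship (.=original, N=cursor N): . 1 . 2
Index 3: author = 2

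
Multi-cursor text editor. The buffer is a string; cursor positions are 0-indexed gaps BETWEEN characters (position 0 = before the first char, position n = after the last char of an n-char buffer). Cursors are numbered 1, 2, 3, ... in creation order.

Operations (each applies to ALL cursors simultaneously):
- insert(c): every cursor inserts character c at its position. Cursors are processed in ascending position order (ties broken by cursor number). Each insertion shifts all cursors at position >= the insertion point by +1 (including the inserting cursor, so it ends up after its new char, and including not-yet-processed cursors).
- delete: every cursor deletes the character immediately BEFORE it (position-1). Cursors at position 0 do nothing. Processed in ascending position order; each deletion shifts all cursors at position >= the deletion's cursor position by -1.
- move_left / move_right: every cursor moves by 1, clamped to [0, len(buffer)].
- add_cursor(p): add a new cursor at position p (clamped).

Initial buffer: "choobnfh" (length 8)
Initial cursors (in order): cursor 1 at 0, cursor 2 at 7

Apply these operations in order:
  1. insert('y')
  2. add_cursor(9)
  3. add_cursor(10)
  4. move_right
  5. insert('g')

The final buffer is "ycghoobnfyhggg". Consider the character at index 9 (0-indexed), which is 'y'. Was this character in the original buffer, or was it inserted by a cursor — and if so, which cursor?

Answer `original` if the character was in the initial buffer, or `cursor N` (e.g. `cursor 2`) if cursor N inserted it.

After op 1 (insert('y')): buffer="ychoobnfyh" (len 10), cursors c1@1 c2@9, authorship 1.......2.
After op 2 (add_cursor(9)): buffer="ychoobnfyh" (len 10), cursors c1@1 c2@9 c3@9, authorship 1.......2.
After op 3 (add_cursor(10)): buffer="ychoobnfyh" (len 10), cursors c1@1 c2@9 c3@9 c4@10, authorship 1.......2.
After op 4 (move_right): buffer="ychoobnfyh" (len 10), cursors c1@2 c2@10 c3@10 c4@10, authorship 1.......2.
After op 5 (insert('g')): buffer="ycghoobnfyhggg" (len 14), cursors c1@3 c2@14 c3@14 c4@14, authorship 1.1......2.234
Authorship (.=original, N=cursor N): 1 . 1 . . . . . . 2 . 2 3 4
Index 9: author = 2

Answer: cursor 2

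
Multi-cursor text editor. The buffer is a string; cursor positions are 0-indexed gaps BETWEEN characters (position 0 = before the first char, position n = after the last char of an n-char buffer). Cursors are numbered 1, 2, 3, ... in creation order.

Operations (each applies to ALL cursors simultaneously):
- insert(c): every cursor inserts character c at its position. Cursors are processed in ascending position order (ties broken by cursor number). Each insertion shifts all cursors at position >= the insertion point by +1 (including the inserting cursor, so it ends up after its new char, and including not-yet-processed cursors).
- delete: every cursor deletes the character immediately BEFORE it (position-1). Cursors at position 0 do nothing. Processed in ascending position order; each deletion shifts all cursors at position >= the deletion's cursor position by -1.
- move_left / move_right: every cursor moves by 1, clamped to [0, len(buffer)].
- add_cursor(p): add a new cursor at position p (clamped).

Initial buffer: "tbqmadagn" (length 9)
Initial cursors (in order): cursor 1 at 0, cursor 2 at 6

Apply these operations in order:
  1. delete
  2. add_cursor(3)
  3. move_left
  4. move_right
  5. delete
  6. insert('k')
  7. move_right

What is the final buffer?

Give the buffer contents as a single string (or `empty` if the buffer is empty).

Answer: kbkmkagn

Derivation:
After op 1 (delete): buffer="tbqmaagn" (len 8), cursors c1@0 c2@5, authorship ........
After op 2 (add_cursor(3)): buffer="tbqmaagn" (len 8), cursors c1@0 c3@3 c2@5, authorship ........
After op 3 (move_left): buffer="tbqmaagn" (len 8), cursors c1@0 c3@2 c2@4, authorship ........
After op 4 (move_right): buffer="tbqmaagn" (len 8), cursors c1@1 c3@3 c2@5, authorship ........
After op 5 (delete): buffer="bmagn" (len 5), cursors c1@0 c3@1 c2@2, authorship .....
After op 6 (insert('k')): buffer="kbkmkagn" (len 8), cursors c1@1 c3@3 c2@5, authorship 1.3.2...
After op 7 (move_right): buffer="kbkmkagn" (len 8), cursors c1@2 c3@4 c2@6, authorship 1.3.2...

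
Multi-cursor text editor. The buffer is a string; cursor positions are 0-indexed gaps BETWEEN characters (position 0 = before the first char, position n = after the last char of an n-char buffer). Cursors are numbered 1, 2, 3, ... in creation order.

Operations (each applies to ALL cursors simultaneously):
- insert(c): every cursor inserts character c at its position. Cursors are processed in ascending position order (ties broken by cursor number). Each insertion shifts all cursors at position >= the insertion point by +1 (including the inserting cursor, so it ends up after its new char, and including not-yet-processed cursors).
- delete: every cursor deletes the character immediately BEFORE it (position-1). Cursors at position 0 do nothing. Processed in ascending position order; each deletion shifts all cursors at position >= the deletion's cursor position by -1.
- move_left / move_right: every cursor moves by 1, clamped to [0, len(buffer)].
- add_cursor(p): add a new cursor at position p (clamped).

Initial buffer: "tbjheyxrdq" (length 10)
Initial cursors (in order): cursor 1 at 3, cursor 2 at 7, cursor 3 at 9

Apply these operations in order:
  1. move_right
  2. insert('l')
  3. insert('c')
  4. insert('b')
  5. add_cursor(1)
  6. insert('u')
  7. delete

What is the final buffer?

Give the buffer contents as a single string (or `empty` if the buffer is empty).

After op 1 (move_right): buffer="tbjheyxrdq" (len 10), cursors c1@4 c2@8 c3@10, authorship ..........
After op 2 (insert('l')): buffer="tbjhleyxrldql" (len 13), cursors c1@5 c2@10 c3@13, authorship ....1....2..3
After op 3 (insert('c')): buffer="tbjhlceyxrlcdqlc" (len 16), cursors c1@6 c2@12 c3@16, authorship ....11....22..33
After op 4 (insert('b')): buffer="tbjhlcbeyxrlcbdqlcb" (len 19), cursors c1@7 c2@14 c3@19, authorship ....111....222..333
After op 5 (add_cursor(1)): buffer="tbjhlcbeyxrlcbdqlcb" (len 19), cursors c4@1 c1@7 c2@14 c3@19, authorship ....111....222..333
After op 6 (insert('u')): buffer="tubjhlcbueyxrlcbudqlcbu" (len 23), cursors c4@2 c1@9 c2@17 c3@23, authorship .4...1111....2222..3333
After op 7 (delete): buffer="tbjhlcbeyxrlcbdqlcb" (len 19), cursors c4@1 c1@7 c2@14 c3@19, authorship ....111....222..333

Answer: tbjhlcbeyxrlcbdqlcb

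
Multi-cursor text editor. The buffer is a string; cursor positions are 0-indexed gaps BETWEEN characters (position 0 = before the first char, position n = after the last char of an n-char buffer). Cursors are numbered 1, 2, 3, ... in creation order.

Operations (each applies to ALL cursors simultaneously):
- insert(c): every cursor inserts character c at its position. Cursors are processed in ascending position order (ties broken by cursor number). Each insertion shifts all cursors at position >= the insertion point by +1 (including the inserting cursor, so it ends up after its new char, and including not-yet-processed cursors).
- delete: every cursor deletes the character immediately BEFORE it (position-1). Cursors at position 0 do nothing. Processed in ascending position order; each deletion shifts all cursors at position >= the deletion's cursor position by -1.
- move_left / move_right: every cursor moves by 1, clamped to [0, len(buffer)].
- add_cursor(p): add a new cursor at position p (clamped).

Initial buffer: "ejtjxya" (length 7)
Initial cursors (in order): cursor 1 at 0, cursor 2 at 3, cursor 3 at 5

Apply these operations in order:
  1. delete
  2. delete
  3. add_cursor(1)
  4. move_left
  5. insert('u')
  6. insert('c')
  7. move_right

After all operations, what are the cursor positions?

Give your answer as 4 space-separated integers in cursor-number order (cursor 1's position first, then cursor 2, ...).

Answer: 9 9 9 9

Derivation:
After op 1 (delete): buffer="ejjya" (len 5), cursors c1@0 c2@2 c3@3, authorship .....
After op 2 (delete): buffer="eya" (len 3), cursors c1@0 c2@1 c3@1, authorship ...
After op 3 (add_cursor(1)): buffer="eya" (len 3), cursors c1@0 c2@1 c3@1 c4@1, authorship ...
After op 4 (move_left): buffer="eya" (len 3), cursors c1@0 c2@0 c3@0 c4@0, authorship ...
After op 5 (insert('u')): buffer="uuuueya" (len 7), cursors c1@4 c2@4 c3@4 c4@4, authorship 1234...
After op 6 (insert('c')): buffer="uuuucccceya" (len 11), cursors c1@8 c2@8 c3@8 c4@8, authorship 12341234...
After op 7 (move_right): buffer="uuuucccceya" (len 11), cursors c1@9 c2@9 c3@9 c4@9, authorship 12341234...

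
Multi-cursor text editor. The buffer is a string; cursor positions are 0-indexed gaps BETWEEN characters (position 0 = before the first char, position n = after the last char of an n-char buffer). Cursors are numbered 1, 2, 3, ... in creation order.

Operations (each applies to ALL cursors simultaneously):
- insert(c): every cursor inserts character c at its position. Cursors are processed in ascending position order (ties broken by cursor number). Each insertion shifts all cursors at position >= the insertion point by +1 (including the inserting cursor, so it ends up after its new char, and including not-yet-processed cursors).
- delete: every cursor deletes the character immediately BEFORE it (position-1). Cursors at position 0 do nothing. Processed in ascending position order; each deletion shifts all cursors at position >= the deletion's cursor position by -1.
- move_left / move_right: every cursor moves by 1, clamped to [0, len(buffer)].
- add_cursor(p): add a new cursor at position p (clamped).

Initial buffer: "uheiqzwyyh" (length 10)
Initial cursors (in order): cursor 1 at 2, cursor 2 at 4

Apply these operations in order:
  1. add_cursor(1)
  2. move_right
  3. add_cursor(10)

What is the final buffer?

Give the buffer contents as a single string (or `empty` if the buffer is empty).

After op 1 (add_cursor(1)): buffer="uheiqzwyyh" (len 10), cursors c3@1 c1@2 c2@4, authorship ..........
After op 2 (move_right): buffer="uheiqzwyyh" (len 10), cursors c3@2 c1@3 c2@5, authorship ..........
After op 3 (add_cursor(10)): buffer="uheiqzwyyh" (len 10), cursors c3@2 c1@3 c2@5 c4@10, authorship ..........

Answer: uheiqzwyyh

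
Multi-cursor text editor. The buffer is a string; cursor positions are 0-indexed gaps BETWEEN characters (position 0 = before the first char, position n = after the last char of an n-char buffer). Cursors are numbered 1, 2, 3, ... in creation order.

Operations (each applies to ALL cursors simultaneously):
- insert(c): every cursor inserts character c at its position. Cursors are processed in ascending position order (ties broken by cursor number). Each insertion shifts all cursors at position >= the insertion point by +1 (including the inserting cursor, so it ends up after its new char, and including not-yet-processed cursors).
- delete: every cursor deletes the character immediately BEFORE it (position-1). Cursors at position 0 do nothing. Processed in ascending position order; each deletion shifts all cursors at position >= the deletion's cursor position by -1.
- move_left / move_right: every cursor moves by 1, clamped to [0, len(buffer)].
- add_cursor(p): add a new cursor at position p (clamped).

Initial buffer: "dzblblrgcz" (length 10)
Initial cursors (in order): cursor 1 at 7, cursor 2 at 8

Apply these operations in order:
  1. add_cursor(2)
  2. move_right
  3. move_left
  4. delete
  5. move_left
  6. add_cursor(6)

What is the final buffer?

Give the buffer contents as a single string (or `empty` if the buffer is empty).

Answer: dblblcz

Derivation:
After op 1 (add_cursor(2)): buffer="dzblblrgcz" (len 10), cursors c3@2 c1@7 c2@8, authorship ..........
After op 2 (move_right): buffer="dzblblrgcz" (len 10), cursors c3@3 c1@8 c2@9, authorship ..........
After op 3 (move_left): buffer="dzblblrgcz" (len 10), cursors c3@2 c1@7 c2@8, authorship ..........
After op 4 (delete): buffer="dblblcz" (len 7), cursors c3@1 c1@5 c2@5, authorship .......
After op 5 (move_left): buffer="dblblcz" (len 7), cursors c3@0 c1@4 c2@4, authorship .......
After op 6 (add_cursor(6)): buffer="dblblcz" (len 7), cursors c3@0 c1@4 c2@4 c4@6, authorship .......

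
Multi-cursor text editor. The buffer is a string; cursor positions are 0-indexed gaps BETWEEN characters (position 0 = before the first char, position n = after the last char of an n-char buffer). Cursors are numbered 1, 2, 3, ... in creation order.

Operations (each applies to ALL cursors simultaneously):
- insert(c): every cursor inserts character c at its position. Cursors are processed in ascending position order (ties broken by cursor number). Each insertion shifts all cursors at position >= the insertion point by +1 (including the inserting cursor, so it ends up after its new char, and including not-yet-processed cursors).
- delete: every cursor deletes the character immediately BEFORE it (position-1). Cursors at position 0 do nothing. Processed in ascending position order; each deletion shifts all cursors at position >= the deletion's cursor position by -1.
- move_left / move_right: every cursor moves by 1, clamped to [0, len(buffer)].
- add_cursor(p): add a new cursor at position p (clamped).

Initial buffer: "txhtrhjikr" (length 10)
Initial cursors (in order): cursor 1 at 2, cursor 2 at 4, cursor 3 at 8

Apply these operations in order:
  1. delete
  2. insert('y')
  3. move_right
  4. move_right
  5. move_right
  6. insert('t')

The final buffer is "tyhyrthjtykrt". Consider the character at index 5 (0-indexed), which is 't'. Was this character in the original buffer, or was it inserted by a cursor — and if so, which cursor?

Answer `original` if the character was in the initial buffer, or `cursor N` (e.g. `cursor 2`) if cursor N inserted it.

Answer: cursor 1

Derivation:
After op 1 (delete): buffer="thrhjkr" (len 7), cursors c1@1 c2@2 c3@5, authorship .......
After op 2 (insert('y')): buffer="tyhyrhjykr" (len 10), cursors c1@2 c2@4 c3@8, authorship .1.2...3..
After op 3 (move_right): buffer="tyhyrhjykr" (len 10), cursors c1@3 c2@5 c3@9, authorship .1.2...3..
After op 4 (move_right): buffer="tyhyrhjykr" (len 10), cursors c1@4 c2@6 c3@10, authorship .1.2...3..
After op 5 (move_right): buffer="tyhyrhjykr" (len 10), cursors c1@5 c2@7 c3@10, authorship .1.2...3..
After op 6 (insert('t')): buffer="tyhyrthjtykrt" (len 13), cursors c1@6 c2@9 c3@13, authorship .1.2.1..23..3
Authorship (.=original, N=cursor N): . 1 . 2 . 1 . . 2 3 . . 3
Index 5: author = 1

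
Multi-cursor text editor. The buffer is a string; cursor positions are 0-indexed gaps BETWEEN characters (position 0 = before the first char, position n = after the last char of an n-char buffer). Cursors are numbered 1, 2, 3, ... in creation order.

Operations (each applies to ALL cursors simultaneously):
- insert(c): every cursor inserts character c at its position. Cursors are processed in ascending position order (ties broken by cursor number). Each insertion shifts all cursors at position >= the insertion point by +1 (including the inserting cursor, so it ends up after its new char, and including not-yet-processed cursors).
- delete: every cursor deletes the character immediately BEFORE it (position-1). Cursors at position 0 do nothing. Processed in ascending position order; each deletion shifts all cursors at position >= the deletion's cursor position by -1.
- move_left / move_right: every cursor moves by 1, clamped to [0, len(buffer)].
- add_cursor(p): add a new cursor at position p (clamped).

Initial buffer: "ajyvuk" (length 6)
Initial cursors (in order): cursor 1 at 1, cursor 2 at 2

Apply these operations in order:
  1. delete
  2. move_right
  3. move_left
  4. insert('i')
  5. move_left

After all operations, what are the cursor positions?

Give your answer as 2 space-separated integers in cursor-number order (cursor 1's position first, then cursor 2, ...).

After op 1 (delete): buffer="yvuk" (len 4), cursors c1@0 c2@0, authorship ....
After op 2 (move_right): buffer="yvuk" (len 4), cursors c1@1 c2@1, authorship ....
After op 3 (move_left): buffer="yvuk" (len 4), cursors c1@0 c2@0, authorship ....
After op 4 (insert('i')): buffer="iiyvuk" (len 6), cursors c1@2 c2@2, authorship 12....
After op 5 (move_left): buffer="iiyvuk" (len 6), cursors c1@1 c2@1, authorship 12....

Answer: 1 1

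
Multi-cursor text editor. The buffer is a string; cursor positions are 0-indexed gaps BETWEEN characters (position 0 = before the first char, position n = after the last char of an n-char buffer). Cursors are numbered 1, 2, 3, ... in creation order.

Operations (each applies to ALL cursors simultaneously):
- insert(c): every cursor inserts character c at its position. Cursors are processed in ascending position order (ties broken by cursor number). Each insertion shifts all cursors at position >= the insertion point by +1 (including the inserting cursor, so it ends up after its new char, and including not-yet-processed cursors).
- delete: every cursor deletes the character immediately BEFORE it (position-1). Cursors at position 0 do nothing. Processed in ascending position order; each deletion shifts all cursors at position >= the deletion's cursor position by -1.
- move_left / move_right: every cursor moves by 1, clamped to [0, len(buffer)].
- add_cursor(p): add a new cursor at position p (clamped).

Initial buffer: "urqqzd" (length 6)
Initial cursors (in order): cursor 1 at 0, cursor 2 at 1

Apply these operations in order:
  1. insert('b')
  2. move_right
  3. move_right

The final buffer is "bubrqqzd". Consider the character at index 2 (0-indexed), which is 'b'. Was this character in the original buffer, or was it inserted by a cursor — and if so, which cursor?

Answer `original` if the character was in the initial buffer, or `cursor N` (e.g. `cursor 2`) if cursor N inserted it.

Answer: cursor 2

Derivation:
After op 1 (insert('b')): buffer="bubrqqzd" (len 8), cursors c1@1 c2@3, authorship 1.2.....
After op 2 (move_right): buffer="bubrqqzd" (len 8), cursors c1@2 c2@4, authorship 1.2.....
After op 3 (move_right): buffer="bubrqqzd" (len 8), cursors c1@3 c2@5, authorship 1.2.....
Authorship (.=original, N=cursor N): 1 . 2 . . . . .
Index 2: author = 2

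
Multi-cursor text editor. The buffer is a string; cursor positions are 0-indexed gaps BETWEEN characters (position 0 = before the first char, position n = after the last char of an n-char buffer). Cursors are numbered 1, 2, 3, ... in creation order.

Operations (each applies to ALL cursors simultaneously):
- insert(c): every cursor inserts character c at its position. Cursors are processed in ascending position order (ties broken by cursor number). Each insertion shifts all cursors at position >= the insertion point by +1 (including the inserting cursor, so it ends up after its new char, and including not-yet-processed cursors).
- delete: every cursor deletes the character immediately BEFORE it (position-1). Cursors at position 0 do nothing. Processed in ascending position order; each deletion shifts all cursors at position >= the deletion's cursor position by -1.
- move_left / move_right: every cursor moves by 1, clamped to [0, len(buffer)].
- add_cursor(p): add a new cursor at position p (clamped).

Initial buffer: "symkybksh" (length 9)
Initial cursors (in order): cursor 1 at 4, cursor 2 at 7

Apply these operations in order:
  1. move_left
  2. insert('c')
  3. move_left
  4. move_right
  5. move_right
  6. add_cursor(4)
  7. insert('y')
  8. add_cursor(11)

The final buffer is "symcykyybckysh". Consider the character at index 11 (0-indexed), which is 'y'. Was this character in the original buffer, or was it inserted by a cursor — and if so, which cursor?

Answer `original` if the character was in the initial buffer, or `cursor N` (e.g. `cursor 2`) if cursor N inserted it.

Answer: cursor 2

Derivation:
After op 1 (move_left): buffer="symkybksh" (len 9), cursors c1@3 c2@6, authorship .........
After op 2 (insert('c')): buffer="symckybcksh" (len 11), cursors c1@4 c2@8, authorship ...1...2...
After op 3 (move_left): buffer="symckybcksh" (len 11), cursors c1@3 c2@7, authorship ...1...2...
After op 4 (move_right): buffer="symckybcksh" (len 11), cursors c1@4 c2@8, authorship ...1...2...
After op 5 (move_right): buffer="symckybcksh" (len 11), cursors c1@5 c2@9, authorship ...1...2...
After op 6 (add_cursor(4)): buffer="symckybcksh" (len 11), cursors c3@4 c1@5 c2@9, authorship ...1...2...
After op 7 (insert('y')): buffer="symcykyybckysh" (len 14), cursors c3@5 c1@7 c2@12, authorship ...13.1..2.2..
After op 8 (add_cursor(11)): buffer="symcykyybckysh" (len 14), cursors c3@5 c1@7 c4@11 c2@12, authorship ...13.1..2.2..
Authorship (.=original, N=cursor N): . . . 1 3 . 1 . . 2 . 2 . .
Index 11: author = 2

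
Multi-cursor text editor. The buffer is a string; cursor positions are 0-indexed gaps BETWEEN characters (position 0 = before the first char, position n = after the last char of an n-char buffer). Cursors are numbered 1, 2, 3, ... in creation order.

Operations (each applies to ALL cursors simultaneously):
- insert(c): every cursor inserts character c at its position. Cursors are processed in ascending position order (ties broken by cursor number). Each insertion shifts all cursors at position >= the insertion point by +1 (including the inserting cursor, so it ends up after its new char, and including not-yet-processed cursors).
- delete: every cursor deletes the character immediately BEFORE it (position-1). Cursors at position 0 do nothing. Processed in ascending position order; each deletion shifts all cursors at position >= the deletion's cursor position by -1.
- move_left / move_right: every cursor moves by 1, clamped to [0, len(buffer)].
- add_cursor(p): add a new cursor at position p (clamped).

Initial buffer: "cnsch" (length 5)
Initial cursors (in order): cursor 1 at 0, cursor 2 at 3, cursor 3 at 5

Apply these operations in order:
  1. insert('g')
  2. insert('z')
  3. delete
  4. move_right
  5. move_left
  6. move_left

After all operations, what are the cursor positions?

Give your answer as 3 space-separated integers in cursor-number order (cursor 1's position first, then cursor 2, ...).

After op 1 (insert('g')): buffer="gcnsgchg" (len 8), cursors c1@1 c2@5 c3@8, authorship 1...2..3
After op 2 (insert('z')): buffer="gzcnsgzchgz" (len 11), cursors c1@2 c2@7 c3@11, authorship 11...22..33
After op 3 (delete): buffer="gcnsgchg" (len 8), cursors c1@1 c2@5 c3@8, authorship 1...2..3
After op 4 (move_right): buffer="gcnsgchg" (len 8), cursors c1@2 c2@6 c3@8, authorship 1...2..3
After op 5 (move_left): buffer="gcnsgchg" (len 8), cursors c1@1 c2@5 c3@7, authorship 1...2..3
After op 6 (move_left): buffer="gcnsgchg" (len 8), cursors c1@0 c2@4 c3@6, authorship 1...2..3

Answer: 0 4 6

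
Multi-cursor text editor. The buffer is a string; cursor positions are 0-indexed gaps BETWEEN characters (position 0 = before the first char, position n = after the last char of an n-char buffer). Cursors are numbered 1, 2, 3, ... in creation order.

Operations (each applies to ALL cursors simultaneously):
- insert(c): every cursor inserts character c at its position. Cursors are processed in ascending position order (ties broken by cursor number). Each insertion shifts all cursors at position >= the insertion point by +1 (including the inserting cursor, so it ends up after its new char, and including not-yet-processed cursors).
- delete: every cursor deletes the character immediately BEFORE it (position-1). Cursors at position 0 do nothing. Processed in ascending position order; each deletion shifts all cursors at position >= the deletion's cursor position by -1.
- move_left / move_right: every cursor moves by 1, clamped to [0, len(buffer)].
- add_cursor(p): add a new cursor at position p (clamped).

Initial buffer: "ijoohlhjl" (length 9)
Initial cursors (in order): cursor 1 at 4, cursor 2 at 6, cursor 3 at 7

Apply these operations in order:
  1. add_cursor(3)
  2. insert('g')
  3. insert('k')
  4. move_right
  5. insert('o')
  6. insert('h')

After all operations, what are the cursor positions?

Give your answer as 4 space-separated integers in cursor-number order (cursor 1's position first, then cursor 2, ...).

After op 1 (add_cursor(3)): buffer="ijoohlhjl" (len 9), cursors c4@3 c1@4 c2@6 c3@7, authorship .........
After op 2 (insert('g')): buffer="ijogoghlghgjl" (len 13), cursors c4@4 c1@6 c2@9 c3@11, authorship ...4.1..2.3..
After op 3 (insert('k')): buffer="ijogkogkhlgkhgkjl" (len 17), cursors c4@5 c1@8 c2@12 c3@15, authorship ...44.11..22.33..
After op 4 (move_right): buffer="ijogkogkhlgkhgkjl" (len 17), cursors c4@6 c1@9 c2@13 c3@16, authorship ...44.11..22.33..
After op 5 (insert('o')): buffer="ijogkoogkholgkhogkjol" (len 21), cursors c4@7 c1@11 c2@16 c3@20, authorship ...44.411.1.22.233.3.
After op 6 (insert('h')): buffer="ijogkoohgkhohlgkhohgkjohl" (len 25), cursors c4@8 c1@13 c2@19 c3@24, authorship ...44.4411.11.22.2233.33.

Answer: 13 19 24 8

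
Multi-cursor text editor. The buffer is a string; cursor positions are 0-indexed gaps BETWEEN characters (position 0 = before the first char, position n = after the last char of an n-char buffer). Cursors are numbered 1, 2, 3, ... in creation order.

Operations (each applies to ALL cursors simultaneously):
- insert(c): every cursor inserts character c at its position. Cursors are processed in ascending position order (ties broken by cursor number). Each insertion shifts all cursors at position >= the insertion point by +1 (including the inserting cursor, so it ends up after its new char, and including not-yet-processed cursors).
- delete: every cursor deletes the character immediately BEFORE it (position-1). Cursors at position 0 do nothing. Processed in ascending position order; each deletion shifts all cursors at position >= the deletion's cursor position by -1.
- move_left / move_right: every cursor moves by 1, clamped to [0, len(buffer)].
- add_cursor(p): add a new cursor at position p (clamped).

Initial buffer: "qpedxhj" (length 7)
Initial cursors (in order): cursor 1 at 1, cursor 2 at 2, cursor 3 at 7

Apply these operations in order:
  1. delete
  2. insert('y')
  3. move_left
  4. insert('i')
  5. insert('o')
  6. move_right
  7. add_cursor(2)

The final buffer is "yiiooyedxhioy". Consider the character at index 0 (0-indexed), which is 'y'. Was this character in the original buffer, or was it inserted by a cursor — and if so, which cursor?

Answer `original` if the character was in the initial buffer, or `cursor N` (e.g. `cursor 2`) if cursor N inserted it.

After op 1 (delete): buffer="edxh" (len 4), cursors c1@0 c2@0 c3@4, authorship ....
After op 2 (insert('y')): buffer="yyedxhy" (len 7), cursors c1@2 c2@2 c3@7, authorship 12....3
After op 3 (move_left): buffer="yyedxhy" (len 7), cursors c1@1 c2@1 c3@6, authorship 12....3
After op 4 (insert('i')): buffer="yiiyedxhiy" (len 10), cursors c1@3 c2@3 c3@9, authorship 1122....33
After op 5 (insert('o')): buffer="yiiooyedxhioy" (len 13), cursors c1@5 c2@5 c3@12, authorship 112122....333
After op 6 (move_right): buffer="yiiooyedxhioy" (len 13), cursors c1@6 c2@6 c3@13, authorship 112122....333
After op 7 (add_cursor(2)): buffer="yiiooyedxhioy" (len 13), cursors c4@2 c1@6 c2@6 c3@13, authorship 112122....333
Authorship (.=original, N=cursor N): 1 1 2 1 2 2 . . . . 3 3 3
Index 0: author = 1

Answer: cursor 1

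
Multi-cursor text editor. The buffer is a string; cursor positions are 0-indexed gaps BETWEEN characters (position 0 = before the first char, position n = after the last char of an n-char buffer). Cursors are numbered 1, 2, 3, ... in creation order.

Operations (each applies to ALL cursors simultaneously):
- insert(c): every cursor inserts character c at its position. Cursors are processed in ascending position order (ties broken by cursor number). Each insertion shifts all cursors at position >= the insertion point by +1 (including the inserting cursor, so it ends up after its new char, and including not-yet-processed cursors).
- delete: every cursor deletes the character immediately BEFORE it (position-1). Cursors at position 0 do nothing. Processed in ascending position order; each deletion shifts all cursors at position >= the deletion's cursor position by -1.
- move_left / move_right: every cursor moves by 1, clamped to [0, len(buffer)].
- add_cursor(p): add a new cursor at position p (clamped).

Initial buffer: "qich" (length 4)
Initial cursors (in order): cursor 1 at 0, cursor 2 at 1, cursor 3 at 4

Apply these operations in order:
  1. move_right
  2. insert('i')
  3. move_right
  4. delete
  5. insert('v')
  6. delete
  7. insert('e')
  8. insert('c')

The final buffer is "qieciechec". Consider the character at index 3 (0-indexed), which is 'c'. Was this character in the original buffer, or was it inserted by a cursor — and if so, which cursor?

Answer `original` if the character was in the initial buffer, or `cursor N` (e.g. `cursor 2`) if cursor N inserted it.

After op 1 (move_right): buffer="qich" (len 4), cursors c1@1 c2@2 c3@4, authorship ....
After op 2 (insert('i')): buffer="qiiichi" (len 7), cursors c1@2 c2@4 c3@7, authorship .1.2..3
After op 3 (move_right): buffer="qiiichi" (len 7), cursors c1@3 c2@5 c3@7, authorship .1.2..3
After op 4 (delete): buffer="qiih" (len 4), cursors c1@2 c2@3 c3@4, authorship .12.
After op 5 (insert('v')): buffer="qivivhv" (len 7), cursors c1@3 c2@5 c3@7, authorship .1122.3
After op 6 (delete): buffer="qiih" (len 4), cursors c1@2 c2@3 c3@4, authorship .12.
After op 7 (insert('e')): buffer="qieiehe" (len 7), cursors c1@3 c2@5 c3@7, authorship .1122.3
After op 8 (insert('c')): buffer="qieciechec" (len 10), cursors c1@4 c2@7 c3@10, authorship .111222.33
Authorship (.=original, N=cursor N): . 1 1 1 2 2 2 . 3 3
Index 3: author = 1

Answer: cursor 1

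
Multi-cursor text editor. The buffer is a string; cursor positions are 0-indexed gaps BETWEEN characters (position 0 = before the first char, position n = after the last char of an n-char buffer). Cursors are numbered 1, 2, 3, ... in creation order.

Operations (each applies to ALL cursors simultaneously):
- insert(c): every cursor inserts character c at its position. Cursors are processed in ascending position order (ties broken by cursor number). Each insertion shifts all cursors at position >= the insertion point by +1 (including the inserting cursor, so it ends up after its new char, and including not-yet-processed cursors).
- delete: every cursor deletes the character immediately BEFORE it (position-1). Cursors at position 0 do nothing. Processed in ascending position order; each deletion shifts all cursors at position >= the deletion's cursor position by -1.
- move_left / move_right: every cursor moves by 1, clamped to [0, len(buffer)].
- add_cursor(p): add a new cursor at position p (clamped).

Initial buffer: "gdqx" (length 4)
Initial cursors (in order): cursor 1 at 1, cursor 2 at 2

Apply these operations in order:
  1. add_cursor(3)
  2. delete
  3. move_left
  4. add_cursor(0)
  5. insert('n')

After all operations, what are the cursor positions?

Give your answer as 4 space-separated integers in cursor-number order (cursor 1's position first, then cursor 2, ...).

Answer: 4 4 4 4

Derivation:
After op 1 (add_cursor(3)): buffer="gdqx" (len 4), cursors c1@1 c2@2 c3@3, authorship ....
After op 2 (delete): buffer="x" (len 1), cursors c1@0 c2@0 c3@0, authorship .
After op 3 (move_left): buffer="x" (len 1), cursors c1@0 c2@0 c3@0, authorship .
After op 4 (add_cursor(0)): buffer="x" (len 1), cursors c1@0 c2@0 c3@0 c4@0, authorship .
After op 5 (insert('n')): buffer="nnnnx" (len 5), cursors c1@4 c2@4 c3@4 c4@4, authorship 1234.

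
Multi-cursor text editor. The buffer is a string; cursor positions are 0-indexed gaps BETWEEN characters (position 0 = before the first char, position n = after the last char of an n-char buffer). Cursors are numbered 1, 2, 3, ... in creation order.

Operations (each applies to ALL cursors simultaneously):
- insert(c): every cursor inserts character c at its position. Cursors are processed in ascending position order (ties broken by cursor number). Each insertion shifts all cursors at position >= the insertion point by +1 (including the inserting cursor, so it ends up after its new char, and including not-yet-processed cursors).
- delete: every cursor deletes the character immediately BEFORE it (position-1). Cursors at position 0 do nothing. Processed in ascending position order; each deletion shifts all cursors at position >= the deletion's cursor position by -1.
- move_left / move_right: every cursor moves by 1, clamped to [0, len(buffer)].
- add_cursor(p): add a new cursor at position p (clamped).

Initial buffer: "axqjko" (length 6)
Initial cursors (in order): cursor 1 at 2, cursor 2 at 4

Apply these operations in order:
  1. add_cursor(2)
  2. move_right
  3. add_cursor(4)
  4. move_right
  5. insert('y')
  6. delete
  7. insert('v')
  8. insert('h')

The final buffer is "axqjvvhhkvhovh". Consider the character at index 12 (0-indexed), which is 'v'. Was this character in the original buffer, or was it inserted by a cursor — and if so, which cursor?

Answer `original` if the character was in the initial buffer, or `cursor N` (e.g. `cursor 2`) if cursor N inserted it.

Answer: cursor 2

Derivation:
After op 1 (add_cursor(2)): buffer="axqjko" (len 6), cursors c1@2 c3@2 c2@4, authorship ......
After op 2 (move_right): buffer="axqjko" (len 6), cursors c1@3 c3@3 c2@5, authorship ......
After op 3 (add_cursor(4)): buffer="axqjko" (len 6), cursors c1@3 c3@3 c4@4 c2@5, authorship ......
After op 4 (move_right): buffer="axqjko" (len 6), cursors c1@4 c3@4 c4@5 c2@6, authorship ......
After op 5 (insert('y')): buffer="axqjyykyoy" (len 10), cursors c1@6 c3@6 c4@8 c2@10, authorship ....13.4.2
After op 6 (delete): buffer="axqjko" (len 6), cursors c1@4 c3@4 c4@5 c2@6, authorship ......
After op 7 (insert('v')): buffer="axqjvvkvov" (len 10), cursors c1@6 c3@6 c4@8 c2@10, authorship ....13.4.2
After op 8 (insert('h')): buffer="axqjvvhhkvhovh" (len 14), cursors c1@8 c3@8 c4@11 c2@14, authorship ....1313.44.22
Authorship (.=original, N=cursor N): . . . . 1 3 1 3 . 4 4 . 2 2
Index 12: author = 2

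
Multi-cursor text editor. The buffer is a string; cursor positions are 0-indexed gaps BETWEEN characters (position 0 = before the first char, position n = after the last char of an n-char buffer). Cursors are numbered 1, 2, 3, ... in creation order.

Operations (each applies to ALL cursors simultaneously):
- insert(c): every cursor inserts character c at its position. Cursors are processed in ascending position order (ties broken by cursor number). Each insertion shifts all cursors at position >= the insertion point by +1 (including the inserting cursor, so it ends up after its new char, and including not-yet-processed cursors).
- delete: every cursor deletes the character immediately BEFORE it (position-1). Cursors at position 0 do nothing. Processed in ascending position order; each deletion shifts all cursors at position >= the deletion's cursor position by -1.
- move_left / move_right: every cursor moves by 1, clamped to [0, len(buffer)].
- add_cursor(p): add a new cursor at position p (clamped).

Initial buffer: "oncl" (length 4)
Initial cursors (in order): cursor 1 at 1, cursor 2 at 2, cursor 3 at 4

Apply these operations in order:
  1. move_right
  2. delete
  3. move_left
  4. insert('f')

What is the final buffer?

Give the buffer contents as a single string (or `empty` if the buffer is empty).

After op 1 (move_right): buffer="oncl" (len 4), cursors c1@2 c2@3 c3@4, authorship ....
After op 2 (delete): buffer="o" (len 1), cursors c1@1 c2@1 c3@1, authorship .
After op 3 (move_left): buffer="o" (len 1), cursors c1@0 c2@0 c3@0, authorship .
After op 4 (insert('f')): buffer="fffo" (len 4), cursors c1@3 c2@3 c3@3, authorship 123.

Answer: fffo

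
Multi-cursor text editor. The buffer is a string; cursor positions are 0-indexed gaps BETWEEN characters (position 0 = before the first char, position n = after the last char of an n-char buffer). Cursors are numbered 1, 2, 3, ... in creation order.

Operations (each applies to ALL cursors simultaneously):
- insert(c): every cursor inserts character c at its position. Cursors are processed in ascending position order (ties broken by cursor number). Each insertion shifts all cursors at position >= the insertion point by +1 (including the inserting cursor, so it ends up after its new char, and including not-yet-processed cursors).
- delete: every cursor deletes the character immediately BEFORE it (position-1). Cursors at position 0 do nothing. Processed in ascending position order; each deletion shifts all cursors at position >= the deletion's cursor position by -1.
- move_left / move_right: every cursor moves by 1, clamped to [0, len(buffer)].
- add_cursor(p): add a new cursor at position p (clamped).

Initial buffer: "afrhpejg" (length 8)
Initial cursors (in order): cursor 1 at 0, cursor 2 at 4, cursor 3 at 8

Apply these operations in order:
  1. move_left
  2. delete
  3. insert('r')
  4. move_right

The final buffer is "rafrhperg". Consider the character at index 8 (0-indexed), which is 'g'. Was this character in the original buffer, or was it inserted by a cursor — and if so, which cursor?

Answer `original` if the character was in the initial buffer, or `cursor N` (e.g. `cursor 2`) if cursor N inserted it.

Answer: original

Derivation:
After op 1 (move_left): buffer="afrhpejg" (len 8), cursors c1@0 c2@3 c3@7, authorship ........
After op 2 (delete): buffer="afhpeg" (len 6), cursors c1@0 c2@2 c3@5, authorship ......
After op 3 (insert('r')): buffer="rafrhperg" (len 9), cursors c1@1 c2@4 c3@8, authorship 1..2...3.
After op 4 (move_right): buffer="rafrhperg" (len 9), cursors c1@2 c2@5 c3@9, authorship 1..2...3.
Authorship (.=original, N=cursor N): 1 . . 2 . . . 3 .
Index 8: author = original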